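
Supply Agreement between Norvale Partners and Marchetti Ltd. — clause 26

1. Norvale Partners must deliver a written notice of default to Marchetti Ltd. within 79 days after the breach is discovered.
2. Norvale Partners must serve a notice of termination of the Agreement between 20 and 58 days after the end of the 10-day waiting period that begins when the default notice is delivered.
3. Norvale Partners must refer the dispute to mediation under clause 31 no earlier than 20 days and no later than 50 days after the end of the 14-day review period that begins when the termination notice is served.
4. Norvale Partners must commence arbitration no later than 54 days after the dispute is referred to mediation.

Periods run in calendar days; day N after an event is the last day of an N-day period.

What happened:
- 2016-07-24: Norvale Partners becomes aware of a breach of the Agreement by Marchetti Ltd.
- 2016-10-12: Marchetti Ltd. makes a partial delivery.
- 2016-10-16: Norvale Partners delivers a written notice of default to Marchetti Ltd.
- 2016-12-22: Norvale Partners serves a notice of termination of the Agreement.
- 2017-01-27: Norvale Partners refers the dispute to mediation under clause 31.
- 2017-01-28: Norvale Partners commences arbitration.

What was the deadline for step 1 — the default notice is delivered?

2016-10-11

Step 1 runs from 2016-07-24, when the breach is discovered. 79 days after 2016-07-24 is 2016-10-11.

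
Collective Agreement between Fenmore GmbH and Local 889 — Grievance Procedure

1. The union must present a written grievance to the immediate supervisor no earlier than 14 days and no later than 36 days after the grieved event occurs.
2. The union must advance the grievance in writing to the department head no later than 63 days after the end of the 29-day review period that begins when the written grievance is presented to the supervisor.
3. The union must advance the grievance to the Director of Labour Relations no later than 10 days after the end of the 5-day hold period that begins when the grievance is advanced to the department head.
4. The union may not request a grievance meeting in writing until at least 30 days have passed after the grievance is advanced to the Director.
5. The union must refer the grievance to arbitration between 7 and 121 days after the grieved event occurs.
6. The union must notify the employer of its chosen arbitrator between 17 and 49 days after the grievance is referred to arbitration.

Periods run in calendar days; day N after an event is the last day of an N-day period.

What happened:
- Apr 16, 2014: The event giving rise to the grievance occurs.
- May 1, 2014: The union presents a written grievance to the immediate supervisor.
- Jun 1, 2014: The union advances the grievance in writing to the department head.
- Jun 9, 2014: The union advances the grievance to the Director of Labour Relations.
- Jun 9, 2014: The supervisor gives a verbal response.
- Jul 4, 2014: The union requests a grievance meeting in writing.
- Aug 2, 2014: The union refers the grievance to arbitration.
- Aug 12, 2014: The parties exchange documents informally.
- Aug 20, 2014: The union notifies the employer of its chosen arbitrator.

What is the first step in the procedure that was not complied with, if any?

Step 4

Step 1 — 14 and 36 days from Apr 16, 2014 (when the grieved event occurs) are Apr 30, 2014 and May 22, 2014 respectively; May 1, 2014 falls inside that range.
Step 2 — counting 63 days from May 30, 2014 (end of the 29-day review period, which began when the written grievance is presented to the supervisor on May 1, 2014) gives a deadline of Aug 1, 2014; done Jun 1, 2014 — timely.
Step 3 — counting 10 days from Jun 6, 2014 (end of the 5-day hold period, which began when the grievance is advanced to the department head on Jun 1, 2014) gives a deadline of Jun 16, 2014; Jun 9, 2014 is within that limit.
Step 4 — must wait 30 days from Jun 9, 2014 (when the grievance is advanced to the Director), so not before Jul 9, 2014; acted on Jul 4, 2014, 5 days prematurely.
The analysis stops there.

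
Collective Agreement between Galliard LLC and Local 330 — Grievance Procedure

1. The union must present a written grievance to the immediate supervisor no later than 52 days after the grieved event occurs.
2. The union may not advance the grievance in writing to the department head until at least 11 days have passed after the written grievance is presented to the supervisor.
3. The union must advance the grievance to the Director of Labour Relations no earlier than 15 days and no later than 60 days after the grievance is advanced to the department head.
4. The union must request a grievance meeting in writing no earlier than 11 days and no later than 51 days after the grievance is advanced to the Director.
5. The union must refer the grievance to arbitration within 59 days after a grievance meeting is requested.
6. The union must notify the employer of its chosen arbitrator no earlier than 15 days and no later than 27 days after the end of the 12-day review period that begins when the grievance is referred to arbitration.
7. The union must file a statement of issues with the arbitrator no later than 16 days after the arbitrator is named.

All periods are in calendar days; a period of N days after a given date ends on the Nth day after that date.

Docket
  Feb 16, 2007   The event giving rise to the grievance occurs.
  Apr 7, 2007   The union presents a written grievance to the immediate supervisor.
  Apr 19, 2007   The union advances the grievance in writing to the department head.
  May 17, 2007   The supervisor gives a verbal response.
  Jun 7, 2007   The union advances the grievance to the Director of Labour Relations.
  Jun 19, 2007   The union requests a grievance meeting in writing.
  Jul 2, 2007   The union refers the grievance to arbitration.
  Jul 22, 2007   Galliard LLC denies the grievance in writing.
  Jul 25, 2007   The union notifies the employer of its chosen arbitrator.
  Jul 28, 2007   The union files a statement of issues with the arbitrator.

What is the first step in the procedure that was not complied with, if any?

Step 6

(1) due by Feb 16, 2007 + 52 days = Apr 9, 2007; done Apr 7, 2007 — timely.
(2) permitted from Apr 7, 2007 + 11 days = Apr 18, 2007 onward; done Apr 19, 2007, after the minimum wait.
(3) the permitted window runs from Apr 19, 2007 + 15 = May 4, 2007 to Apr 19, 2007 + 60 = Jun 18, 2007; done Jun 7, 2007 — within the window.
(4) the permitted window runs from Jun 7, 2007 + 11 = Jun 18, 2007 to Jun 7, 2007 + 51 = Jul 28, 2007; Jun 19, 2007 falls inside that range.
(5) due by Jun 19, 2007 + 59 days = Aug 17, 2007; Jul 2, 2007 is within that limit.
(6) the permitted window runs from Jul 14, 2007 + 15 = Jul 29, 2007 to Jul 14, 2007 + 27 = Aug 10, 2007; done Jul 25, 2007 — 4 days before the window opened.
That is the first point of non-compliance.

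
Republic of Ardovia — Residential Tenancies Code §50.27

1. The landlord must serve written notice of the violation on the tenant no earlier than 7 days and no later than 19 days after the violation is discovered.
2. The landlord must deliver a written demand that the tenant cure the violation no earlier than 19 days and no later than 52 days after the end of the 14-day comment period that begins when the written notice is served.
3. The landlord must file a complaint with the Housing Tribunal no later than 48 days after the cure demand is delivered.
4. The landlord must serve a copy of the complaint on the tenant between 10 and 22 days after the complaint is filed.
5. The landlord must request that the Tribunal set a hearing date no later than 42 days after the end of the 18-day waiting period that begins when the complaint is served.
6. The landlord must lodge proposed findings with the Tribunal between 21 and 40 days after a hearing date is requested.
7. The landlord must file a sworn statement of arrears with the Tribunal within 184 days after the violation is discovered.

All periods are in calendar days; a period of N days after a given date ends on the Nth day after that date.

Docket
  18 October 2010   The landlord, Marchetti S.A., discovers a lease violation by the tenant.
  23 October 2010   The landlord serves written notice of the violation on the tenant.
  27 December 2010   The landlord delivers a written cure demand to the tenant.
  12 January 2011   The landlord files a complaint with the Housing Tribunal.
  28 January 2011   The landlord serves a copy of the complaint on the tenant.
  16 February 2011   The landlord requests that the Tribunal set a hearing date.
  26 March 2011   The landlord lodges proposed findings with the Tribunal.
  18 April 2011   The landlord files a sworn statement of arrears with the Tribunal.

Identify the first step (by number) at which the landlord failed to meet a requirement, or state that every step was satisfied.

Step 1

(1) the permitted window runs from 18 October 2010 + 7 = 25 October 2010 to 18 October 2010 + 19 = 6 November 2010; 23 October 2010 is 2 days too early.
Later steps need not be reached.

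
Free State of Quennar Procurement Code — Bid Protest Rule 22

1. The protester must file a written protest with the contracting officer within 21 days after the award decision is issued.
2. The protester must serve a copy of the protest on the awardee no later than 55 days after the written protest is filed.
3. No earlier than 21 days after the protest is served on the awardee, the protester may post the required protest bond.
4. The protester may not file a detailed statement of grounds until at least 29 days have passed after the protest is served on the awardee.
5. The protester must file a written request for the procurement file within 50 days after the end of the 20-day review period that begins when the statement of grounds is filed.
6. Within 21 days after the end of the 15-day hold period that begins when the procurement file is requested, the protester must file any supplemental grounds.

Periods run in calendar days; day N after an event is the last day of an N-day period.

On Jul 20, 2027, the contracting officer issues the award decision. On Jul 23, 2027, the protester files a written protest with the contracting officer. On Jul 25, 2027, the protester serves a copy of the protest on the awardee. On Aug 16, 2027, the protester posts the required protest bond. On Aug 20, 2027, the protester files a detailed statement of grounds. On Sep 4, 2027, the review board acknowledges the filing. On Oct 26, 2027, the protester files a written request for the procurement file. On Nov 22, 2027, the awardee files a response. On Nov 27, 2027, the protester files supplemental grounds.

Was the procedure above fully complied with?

No

Step 1 — counting 21 days from Jul 20, 2027 (when the award decision is issued) gives a deadline of Aug 10, 2027; done Jul 23, 2027 — timely.
Step 2 — counting 55 days from Jul 23, 2027 (when the written protest is filed) gives a deadline of Sep 16, 2027; completed Jul 25, 2027, before the deadline.
Step 3 — must wait 21 days from Jul 25, 2027 (when the protest is served on the awardee), so not before Aug 15, 2027; done Aug 16, 2027, after the minimum wait.
Step 4 — must wait 29 days from Jul 25, 2027 (when the protest is served on the awardee), so not before Aug 23, 2027; Aug 20, 2027 is 3 days before the earliest permitted date.
No need to go further; step 4 was not satisfied.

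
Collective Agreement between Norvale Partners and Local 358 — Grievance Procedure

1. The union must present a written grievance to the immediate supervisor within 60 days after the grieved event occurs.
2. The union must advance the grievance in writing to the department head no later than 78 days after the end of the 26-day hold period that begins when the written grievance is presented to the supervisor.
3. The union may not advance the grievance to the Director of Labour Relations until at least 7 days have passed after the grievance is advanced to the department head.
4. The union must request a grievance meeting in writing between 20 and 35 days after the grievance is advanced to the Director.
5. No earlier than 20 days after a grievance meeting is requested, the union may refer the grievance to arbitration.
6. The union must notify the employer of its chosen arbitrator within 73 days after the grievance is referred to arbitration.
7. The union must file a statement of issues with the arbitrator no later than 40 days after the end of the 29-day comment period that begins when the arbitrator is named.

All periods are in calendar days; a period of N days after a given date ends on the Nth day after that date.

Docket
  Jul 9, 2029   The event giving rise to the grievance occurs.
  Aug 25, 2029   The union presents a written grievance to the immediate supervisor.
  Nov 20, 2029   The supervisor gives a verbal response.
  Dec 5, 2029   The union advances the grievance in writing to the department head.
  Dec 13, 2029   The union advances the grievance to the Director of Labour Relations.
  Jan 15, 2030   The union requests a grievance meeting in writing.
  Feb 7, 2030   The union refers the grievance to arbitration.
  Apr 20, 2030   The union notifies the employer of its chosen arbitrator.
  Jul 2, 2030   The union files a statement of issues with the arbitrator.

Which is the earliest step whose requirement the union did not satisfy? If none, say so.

Step 1 — counting 60 days from Jul 9, 2029 (when the grieved event occurs) gives a deadline of Sep 7, 2029; done Aug 25, 2029 — timely.
Step 2 — counting 78 days from Sep 20, 2029 (end of the 26-day hold period, which began when the written grievance is presented to the supervisor on Aug 25, 2029) gives a deadline of Dec 7, 2029; Dec 5, 2029 is within that limit.
Step 3 — must wait 7 days from Dec 5, 2029 (when the grievance is advanced to the department head), so not before Dec 12, 2029; done Dec 13, 2029, after the minimum wait.
Step 4 — 20 and 35 days from Dec 13, 2029 (when the grievance is advanced to the Director) are Jan 2, 2030 and Jan 17, 2030 respectively; Jan 15, 2030 falls inside that range.
Step 5 — must wait 20 days from Jan 15, 2030 (when a grievance meeting is requested), so not before Feb 4, 2030; done Feb 7, 2030 — permitted.
Step 6 — counting 73 days from Feb 7, 2030 (when the grievance is referred to arbitration) gives a deadline of Apr 21, 2030; Apr 20, 2030 is within that limit.
Step 7 — counting 40 days from May 19, 2030 (end of the 29-day comment period, which began when the arbitrator is named on Apr 20, 2030) gives a deadline of Jun 28, 2030; Jul 2, 2030 misses that deadline by 4 days.
The procedure was therefore not followed at step 7.

Step 7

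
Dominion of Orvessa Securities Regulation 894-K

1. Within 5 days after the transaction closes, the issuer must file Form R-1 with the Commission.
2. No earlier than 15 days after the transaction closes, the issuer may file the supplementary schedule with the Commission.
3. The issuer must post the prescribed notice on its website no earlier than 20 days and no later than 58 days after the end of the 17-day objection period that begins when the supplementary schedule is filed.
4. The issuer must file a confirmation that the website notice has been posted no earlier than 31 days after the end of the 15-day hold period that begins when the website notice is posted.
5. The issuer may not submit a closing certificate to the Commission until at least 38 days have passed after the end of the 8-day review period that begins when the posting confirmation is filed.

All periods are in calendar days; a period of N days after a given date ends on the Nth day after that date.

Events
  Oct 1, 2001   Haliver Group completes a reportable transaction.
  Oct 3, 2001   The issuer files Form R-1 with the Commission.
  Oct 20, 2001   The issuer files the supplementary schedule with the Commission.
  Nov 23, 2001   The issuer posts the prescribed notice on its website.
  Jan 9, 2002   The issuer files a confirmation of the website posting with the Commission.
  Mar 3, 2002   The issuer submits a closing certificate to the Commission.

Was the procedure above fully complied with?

No

Step 1: 5 days after Oct 1, 2001 (when the transaction closes) is Oct 6, 2001; done Oct 3, 2001 — timely.
Step 2: the earliest permitted date is 15 days after Oct 1, 2001 (when the transaction closes), i.e. Oct 16, 2001; Oct 20, 2001 is on or after that date.
Step 3: the window is 20–58 days after Nov 6, 2001 (end of the 17-day objection period, which began when the supplementary schedule is filed on Oct 20, 2001), so Nov 26, 2001 through Jan 3, 2002; Nov 23, 2001 is 3 days too early.
No need to go further; step 3 was not satisfied.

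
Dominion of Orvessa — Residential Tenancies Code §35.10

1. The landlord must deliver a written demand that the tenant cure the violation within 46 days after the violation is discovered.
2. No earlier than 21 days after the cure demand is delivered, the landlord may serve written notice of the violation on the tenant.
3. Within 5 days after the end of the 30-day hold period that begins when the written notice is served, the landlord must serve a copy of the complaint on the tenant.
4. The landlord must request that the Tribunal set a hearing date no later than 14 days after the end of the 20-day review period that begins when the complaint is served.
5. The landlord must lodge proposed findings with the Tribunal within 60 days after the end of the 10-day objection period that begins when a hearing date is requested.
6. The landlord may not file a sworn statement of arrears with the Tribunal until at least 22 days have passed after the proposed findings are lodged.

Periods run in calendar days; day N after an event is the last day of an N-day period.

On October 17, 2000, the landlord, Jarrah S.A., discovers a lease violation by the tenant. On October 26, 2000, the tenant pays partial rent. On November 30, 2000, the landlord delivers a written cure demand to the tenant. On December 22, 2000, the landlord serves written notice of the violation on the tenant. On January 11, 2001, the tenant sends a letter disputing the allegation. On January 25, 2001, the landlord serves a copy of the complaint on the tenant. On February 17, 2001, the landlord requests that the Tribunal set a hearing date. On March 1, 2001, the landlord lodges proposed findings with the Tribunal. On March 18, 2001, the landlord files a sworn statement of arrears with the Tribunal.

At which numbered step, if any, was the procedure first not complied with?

Step 6

Step 1: 46 days after October 17, 2000 (when the violation is discovered) is December 2, 2000; November 30, 2000 is within that limit.
Step 2: the earliest permitted date is 21 days after November 30, 2000 (when the cure demand is delivered), i.e. December 21, 2000; done December 22, 2000, after the minimum wait.
Step 3: 5 days after January 21, 2001 (end of the 30-day hold period, which began when the written notice is served on December 22, 2000) is January 26, 2001; January 25, 2001 is within that limit.
Step 4: 14 days after February 14, 2001 (end of the 20-day review period, which began when the complaint is served on January 25, 2001) is February 28, 2001; done February 17, 2001 — timely.
Step 5: 60 days after February 27, 2001 (end of the 10-day objection period, which began when a hearing date is requested on February 17, 2001) is April 28, 2001; March 1, 2001 is within that limit.
Step 6: the earliest permitted date is 22 days after March 1, 2001 (when the proposed findings are lodged), i.e. March 23, 2001; done March 18, 2001 — 5 days too early.
The analysis stops there.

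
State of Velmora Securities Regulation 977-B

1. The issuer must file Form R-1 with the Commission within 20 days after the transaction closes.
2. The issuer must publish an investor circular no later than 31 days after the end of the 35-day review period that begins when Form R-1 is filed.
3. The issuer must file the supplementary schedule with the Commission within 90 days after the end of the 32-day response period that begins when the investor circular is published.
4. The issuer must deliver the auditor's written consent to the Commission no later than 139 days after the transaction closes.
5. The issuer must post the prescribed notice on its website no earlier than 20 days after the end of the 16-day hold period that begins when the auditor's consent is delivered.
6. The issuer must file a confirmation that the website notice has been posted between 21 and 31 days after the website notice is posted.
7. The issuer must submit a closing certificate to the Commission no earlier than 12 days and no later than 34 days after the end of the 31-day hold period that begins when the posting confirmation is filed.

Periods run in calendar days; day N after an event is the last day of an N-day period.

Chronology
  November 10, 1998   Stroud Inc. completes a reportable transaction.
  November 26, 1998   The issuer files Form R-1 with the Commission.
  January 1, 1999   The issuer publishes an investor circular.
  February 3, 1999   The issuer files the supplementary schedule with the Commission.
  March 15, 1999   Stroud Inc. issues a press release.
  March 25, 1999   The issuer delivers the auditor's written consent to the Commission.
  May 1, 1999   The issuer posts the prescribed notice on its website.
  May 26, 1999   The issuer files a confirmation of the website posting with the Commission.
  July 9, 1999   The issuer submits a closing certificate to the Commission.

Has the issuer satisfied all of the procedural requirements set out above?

Yes

Step 1 — counting 20 days from November 10, 1998 (when the transaction closes) gives a deadline of November 30, 1998; completed November 26, 1998, before the deadline.
Step 2 — counting 31 days from December 31, 1998 (end of the 35-day review period, which began when Form R-1 is filed on November 26, 1998) gives a deadline of January 31, 1999; completed January 1, 1999, before the deadline.
Step 3 — counting 90 days from February 2, 1999 (end of the 32-day response period, which began when the investor circular is published on January 1, 1999) gives a deadline of May 3, 1999; done February 3, 1999 — timely.
Step 4 — counting 139 days from November 10, 1998 (when the transaction closes) gives a deadline of March 29, 1999; done March 25, 1999 — timely.
Step 5 — must wait 20 days from April 10, 1999 (end of the 16-day hold period, which began when the auditor's consent is delivered on March 25, 1999), so not before April 30, 1999; done May 1, 1999, after the minimum wait.
Step 6 — 21 and 31 days from May 1, 1999 (when the website notice is posted) are May 22, 1999 and June 1, 1999 respectively; done May 26, 1999 — within the window.
Step 7 — 12 and 34 days from June 26, 1999 (end of the 31-day hold period, which began when the posting confirmation is filed on May 26, 1999) are July 8, 1999 and July 30, 1999 respectively; done July 9, 1999 — within the window.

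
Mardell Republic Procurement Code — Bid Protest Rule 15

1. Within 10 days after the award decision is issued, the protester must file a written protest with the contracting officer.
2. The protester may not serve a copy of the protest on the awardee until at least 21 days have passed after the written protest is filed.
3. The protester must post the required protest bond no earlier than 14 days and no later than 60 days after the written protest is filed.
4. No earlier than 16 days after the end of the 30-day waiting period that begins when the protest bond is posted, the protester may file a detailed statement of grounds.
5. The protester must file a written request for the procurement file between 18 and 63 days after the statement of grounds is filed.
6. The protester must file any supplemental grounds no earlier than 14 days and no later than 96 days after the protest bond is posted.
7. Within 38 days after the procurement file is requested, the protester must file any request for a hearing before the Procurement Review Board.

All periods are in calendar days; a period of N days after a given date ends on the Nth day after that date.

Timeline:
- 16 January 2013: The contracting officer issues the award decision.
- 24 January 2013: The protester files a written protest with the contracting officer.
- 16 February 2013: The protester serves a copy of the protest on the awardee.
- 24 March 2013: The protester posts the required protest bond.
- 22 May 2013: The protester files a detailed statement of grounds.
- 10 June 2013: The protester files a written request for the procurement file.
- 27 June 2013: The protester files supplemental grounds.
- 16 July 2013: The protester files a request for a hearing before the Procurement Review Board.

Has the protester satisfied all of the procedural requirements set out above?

(1) due by 16 January 2013 + 10 days = 26 January 2013; done 24 January 2013 — timely.
(2) permitted from 24 January 2013 + 21 days = 14 February 2013 onward; 16 February 2013 is on or after that date.
(3) the permitted window runs from 24 January 2013 + 14 = 7 February 2013 to 24 January 2013 + 60 = 25 March 2013; done 24 March 2013, which is between those dates.
(4) permitted from 23 April 2013 + 16 days = 9 May 2013 onward; done 22 May 2013, after the minimum wait.
(5) the permitted window runs from 22 May 2013 + 18 = 9 June 2013 to 22 May 2013 + 63 = 24 July 2013; 10 June 2013 falls inside that range.
(6) the permitted window runs from 24 March 2013 + 14 = 7 April 2013 to 24 March 2013 + 96 = 28 June 2013; done 27 June 2013 — within the window.
(7) due by 10 June 2013 + 38 days = 18 July 2013; completed 16 July 2013, before the deadline.

Yes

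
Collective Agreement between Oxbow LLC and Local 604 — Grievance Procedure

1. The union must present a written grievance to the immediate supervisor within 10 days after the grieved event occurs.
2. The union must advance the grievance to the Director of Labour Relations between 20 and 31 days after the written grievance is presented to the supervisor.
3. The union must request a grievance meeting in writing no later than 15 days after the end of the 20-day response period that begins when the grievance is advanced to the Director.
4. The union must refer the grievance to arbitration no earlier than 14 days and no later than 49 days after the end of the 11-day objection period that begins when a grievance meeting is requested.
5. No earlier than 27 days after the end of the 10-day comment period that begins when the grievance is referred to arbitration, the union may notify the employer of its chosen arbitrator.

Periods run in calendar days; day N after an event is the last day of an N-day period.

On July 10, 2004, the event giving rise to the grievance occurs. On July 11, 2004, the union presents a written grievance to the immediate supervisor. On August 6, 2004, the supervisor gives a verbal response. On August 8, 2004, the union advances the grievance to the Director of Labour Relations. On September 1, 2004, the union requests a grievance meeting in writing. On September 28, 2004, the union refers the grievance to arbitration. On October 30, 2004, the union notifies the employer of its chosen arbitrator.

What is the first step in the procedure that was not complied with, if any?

Step 1 — counting 10 days from July 10, 2004 (when the grieved event occurs) gives a deadline of July 20, 2004; done July 11, 2004 — timely.
Step 2 — 20 and 31 days from July 11, 2004 (when the written grievance is presented to the supervisor) are July 31, 2004 and August 11, 2004 respectively; August 8, 2004 falls inside that range.
Step 3 — counting 15 days from August 28, 2004 (end of the 20-day response period, which began when the grievance is advanced to the Director on August 8, 2004) gives a deadline of September 12, 2004; completed September 1, 2004, before the deadline.
Step 4 — 14 and 49 days from September 12, 2004 (end of the 11-day objection period, which began when a grievance meeting is requested on September 1, 2004) are September 26, 2004 and October 31, 2004 respectively; September 28, 2004 falls inside that range.
Step 5 — must wait 27 days from October 8, 2004 (end of the 10-day comment period, which began when the grievance is referred to arbitration on September 28, 2004), so not before November 4, 2004; October 30, 2004 is 5 days before the earliest permitted date.

Step 5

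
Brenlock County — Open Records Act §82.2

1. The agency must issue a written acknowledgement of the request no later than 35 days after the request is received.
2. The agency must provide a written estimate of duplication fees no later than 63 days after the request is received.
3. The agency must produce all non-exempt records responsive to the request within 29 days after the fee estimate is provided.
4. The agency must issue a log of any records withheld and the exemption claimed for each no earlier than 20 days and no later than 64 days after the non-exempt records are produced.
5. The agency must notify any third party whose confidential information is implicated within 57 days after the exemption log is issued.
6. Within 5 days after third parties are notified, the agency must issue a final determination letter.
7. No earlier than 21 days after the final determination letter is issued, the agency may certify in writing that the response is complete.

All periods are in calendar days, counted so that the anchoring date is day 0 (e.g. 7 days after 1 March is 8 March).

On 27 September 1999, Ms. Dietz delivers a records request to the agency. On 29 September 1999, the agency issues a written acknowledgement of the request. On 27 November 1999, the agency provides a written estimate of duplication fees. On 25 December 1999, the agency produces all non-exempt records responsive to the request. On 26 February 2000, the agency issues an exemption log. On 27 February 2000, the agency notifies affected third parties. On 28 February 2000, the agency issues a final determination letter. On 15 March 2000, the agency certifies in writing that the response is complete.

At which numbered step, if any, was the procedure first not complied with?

(1) due by 27 September 1999 + 35 days = 1 November 1999; 29 September 1999 is within that limit.
(2) due by 27 September 1999 + 63 days = 29 November 1999; done 27 November 1999 — timely.
(3) due by 27 November 1999 + 29 days = 26 December 1999; done 25 December 1999 — timely.
(4) the permitted window runs from 25 December 1999 + 20 = 14 January 2000 to 25 December 1999 + 64 = 27 February 2000; done 26 February 2000 — within the window.
(5) due by 26 February 2000 + 57 days = 23 April 2000; completed 27 February 2000, before the deadline.
(6) due by 27 February 2000 + 5 days = 3 March 2000; completed 28 February 2000, before the deadline.
(7) permitted from 28 February 2000 + 21 days = 20 March 2000 onward; 15 March 2000 is 5 days before the earliest permitted date.

Step 7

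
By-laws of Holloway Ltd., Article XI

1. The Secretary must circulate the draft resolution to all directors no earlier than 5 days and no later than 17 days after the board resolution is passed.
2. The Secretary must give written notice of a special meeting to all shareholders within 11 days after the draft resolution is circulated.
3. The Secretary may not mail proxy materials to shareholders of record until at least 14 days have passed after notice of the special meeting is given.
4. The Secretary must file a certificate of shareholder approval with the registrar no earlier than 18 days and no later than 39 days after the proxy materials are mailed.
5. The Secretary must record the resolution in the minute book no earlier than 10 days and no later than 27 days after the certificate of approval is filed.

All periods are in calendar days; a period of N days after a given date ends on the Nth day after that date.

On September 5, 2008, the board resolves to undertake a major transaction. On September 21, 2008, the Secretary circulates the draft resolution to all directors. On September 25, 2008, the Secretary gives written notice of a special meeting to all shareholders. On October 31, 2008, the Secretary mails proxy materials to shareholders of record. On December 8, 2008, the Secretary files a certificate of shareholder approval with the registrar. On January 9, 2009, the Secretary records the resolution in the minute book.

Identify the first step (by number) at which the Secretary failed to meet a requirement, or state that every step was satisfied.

Step 1 — 5 and 17 days from September 5, 2008 (when the board resolution is passed) are September 10, 2008 and September 22, 2008 respectively; done September 21, 2008, which is between those dates.
Step 2 — counting 11 days from September 21, 2008 (when the draft resolution is circulated) gives a deadline of October 2, 2008; completed September 25, 2008, before the deadline.
Step 3 — must wait 14 days from September 25, 2008 (when notice of the special meeting is given), so not before October 9, 2008; October 31, 2008 is on or after that date.
Step 4 — 18 and 39 days from October 31, 2008 (when the proxy materials are mailed) are November 18, 2008 and December 9, 2008 respectively; done December 8, 2008 — within the window.
Step 5 — 10 and 27 days from December 8, 2008 (when the certificate of approval is filed) are December 18, 2008 and January 4, 2009 respectively; January 9, 2009 is 5 days past the end of the window.
The analysis stops there.

Step 5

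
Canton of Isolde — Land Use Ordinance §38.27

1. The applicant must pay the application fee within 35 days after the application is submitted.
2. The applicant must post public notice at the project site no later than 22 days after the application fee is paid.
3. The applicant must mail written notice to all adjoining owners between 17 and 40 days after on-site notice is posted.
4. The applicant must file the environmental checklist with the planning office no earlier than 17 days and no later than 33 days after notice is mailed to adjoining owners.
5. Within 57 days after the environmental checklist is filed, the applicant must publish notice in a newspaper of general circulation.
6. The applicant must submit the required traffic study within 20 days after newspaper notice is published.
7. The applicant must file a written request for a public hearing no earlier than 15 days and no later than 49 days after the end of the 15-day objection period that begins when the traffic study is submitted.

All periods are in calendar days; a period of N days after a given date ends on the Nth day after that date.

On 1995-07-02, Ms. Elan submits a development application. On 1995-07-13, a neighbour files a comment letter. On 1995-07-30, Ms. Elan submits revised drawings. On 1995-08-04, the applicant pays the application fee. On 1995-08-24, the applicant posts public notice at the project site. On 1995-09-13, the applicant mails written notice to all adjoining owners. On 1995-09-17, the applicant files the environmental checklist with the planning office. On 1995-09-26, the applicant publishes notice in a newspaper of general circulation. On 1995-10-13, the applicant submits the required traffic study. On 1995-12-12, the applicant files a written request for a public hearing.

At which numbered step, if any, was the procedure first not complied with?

Step 4

(1) due by 1995-07-02 + 35 days = 1995-08-06; done 1995-08-04 — timely.
(2) due by 1995-08-04 + 22 days = 1995-08-26; done 1995-08-24 — timely.
(3) the permitted window runs from 1995-08-24 + 17 = 1995-09-10 to 1995-08-24 + 40 = 1995-10-03; 1995-09-13 falls inside that range.
(4) the permitted window runs from 1995-09-13 + 17 = 1995-09-30 to 1995-09-13 + 33 = 1995-10-16; done 1995-09-17 — 13 days before the window opened.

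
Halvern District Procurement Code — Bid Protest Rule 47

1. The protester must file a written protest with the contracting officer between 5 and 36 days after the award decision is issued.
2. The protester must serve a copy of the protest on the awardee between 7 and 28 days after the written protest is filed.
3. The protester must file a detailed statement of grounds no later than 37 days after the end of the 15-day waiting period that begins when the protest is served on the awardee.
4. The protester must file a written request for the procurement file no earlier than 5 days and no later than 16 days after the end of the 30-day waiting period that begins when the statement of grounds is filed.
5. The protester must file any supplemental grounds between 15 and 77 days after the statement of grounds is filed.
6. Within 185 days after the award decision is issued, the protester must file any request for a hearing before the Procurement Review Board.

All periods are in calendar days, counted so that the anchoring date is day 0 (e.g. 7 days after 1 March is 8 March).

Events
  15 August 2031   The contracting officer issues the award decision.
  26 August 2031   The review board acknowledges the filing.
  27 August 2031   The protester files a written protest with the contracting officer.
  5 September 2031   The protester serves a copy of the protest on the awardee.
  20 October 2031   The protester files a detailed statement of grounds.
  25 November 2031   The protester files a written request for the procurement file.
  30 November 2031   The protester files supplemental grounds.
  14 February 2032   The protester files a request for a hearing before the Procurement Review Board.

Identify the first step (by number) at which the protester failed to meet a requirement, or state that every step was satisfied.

None — every step was satisfied

Step 1: the window is 5–36 days after 15 August 2031 (when the award decision is issued), so 20 August 2031 through 20 September 2031; 27 August 2031 falls inside that range.
Step 2: the window is 7–28 days after 27 August 2031 (when the written protest is filed), so 3 September 2031 through 24 September 2031; done 5 September 2031, which is between those dates.
Step 3: 37 days after 20 September 2031 (end of the 15-day waiting period, which began when the protest is served on the awardee on 5 September 2031) is 27 October 2031; 20 October 2031 is within that limit.
Step 4: the window is 5–16 days after 19 November 2031 (end of the 30-day waiting period, which began when the statement of grounds is filed on 20 October 2031), so 24 November 2031 through 5 December 2031; 25 November 2031 falls inside that range.
Step 5: the window is 15–77 days after 20 October 2031 (when the statement of grounds is filed), so 4 November 2031 through 5 January 2032; done 30 November 2031 — within the window.
Step 6: 185 days after 15 August 2031 (when the award decision is issued) is 16 February 2032; done 14 February 2032 — timely.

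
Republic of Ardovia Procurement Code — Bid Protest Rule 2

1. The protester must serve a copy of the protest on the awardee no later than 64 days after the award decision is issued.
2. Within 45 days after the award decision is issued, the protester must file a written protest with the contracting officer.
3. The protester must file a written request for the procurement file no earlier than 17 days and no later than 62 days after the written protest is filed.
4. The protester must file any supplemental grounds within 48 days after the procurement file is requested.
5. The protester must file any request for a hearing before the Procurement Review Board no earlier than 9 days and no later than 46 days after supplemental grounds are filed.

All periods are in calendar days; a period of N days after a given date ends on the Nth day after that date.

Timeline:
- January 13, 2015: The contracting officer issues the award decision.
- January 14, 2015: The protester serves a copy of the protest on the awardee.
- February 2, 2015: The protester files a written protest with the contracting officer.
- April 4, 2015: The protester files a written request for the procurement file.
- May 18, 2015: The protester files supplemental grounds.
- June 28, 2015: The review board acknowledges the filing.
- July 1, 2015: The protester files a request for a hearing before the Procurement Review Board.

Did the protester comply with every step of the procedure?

Yes

(1) due by January 13, 2015 + 64 days = March 18, 2015; completed January 14, 2015, before the deadline.
(2) due by January 13, 2015 + 45 days = February 27, 2015; completed February 2, 2015, before the deadline.
(3) the permitted window runs from February 2, 2015 + 17 = February 19, 2015 to February 2, 2015 + 62 = April 5, 2015; April 4, 2015 falls inside that range.
(4) due by April 4, 2015 + 48 days = May 22, 2015; done May 18, 2015 — timely.
(5) the permitted window runs from May 18, 2015 + 9 = May 27, 2015 to May 18, 2015 + 46 = July 3, 2015; July 1, 2015 falls inside that range.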